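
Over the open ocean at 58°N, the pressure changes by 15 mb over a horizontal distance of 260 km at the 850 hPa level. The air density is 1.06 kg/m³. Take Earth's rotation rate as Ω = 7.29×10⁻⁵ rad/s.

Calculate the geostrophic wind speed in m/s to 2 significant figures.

Coriolis parameter at 58°N:
f = 2Ω sin φ = 2 × 7.29×10⁻⁵ × sin 58° = 1.24×10⁻⁴ s⁻¹
Pressure gradient: |∂P/∂n| = 1500 Pa / 260000 m = 5.77×10⁻³ Pa/m
Geostrophic balance (pressure-gradient force = Coriolis force):
V_g = (1/(fρ)) |∂P/∂n| = 5.77×10⁻³ / (1.24×10⁻⁴ × 1.06) = 44.0 m/s

44 m/s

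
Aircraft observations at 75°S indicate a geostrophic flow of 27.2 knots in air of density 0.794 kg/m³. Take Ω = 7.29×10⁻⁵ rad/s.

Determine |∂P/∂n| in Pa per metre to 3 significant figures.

Coriolis parameter at 75°S:
f = 2Ω sin φ = 2 × 7.29×10⁻⁵ × sin 75° = 1.41×10⁻⁴ s⁻¹
Wind speed in SI: 27.2 knots = 14.0 m/s
Geostrophic balance rearranged: |∂P/∂n| = f ρ V_g
|∂P/∂n| = 1.41×10⁻⁴ × 0.794 × 14.0 = 1.56×10⁻³ Pa/m

1.56×10⁻³ Pa/m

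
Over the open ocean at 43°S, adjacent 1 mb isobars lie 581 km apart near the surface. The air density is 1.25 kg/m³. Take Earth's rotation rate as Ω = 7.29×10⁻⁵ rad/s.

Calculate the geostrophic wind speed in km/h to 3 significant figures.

4.99 km/h

Coriolis parameter at 43°S:
f = 2Ω sin φ = 2 × 7.29×10⁻⁵ × sin 43° = 9.94×10⁻⁵ s⁻¹
Pressure gradient: |∂P/∂n| = 100 Pa / 581000 m = 1.72×10⁻⁴ Pa/m
Geostrophic balance (pressure-gradient force = Coriolis force):
V_g = (1/(fρ)) |∂P/∂n| = 1.72×10⁻⁴ / (9.94×10⁻⁵ × 1.25) = 1.38 m/s
Converting: 1.38 m/s × 3.6 = 4.99 km/h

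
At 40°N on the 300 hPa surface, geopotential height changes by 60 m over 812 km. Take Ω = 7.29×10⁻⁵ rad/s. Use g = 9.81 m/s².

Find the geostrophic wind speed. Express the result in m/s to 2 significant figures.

7.7 m/s

Coriolis parameter at 40°N:
f = 2Ω sin φ = 2 × 7.29×10⁻⁵ × sin 40° = 9.37×10⁻⁵ s⁻¹
Height gradient: |∂Z/∂n| = 60 m / 812000 m = 7.39×10⁻⁵
On a pressure surface, geostrophic balance gives V_g = (g/f)|∂Z/∂n|:
V_g = 9.81 × 7.39×10⁻⁵ / 9.37×10⁻⁵ = 7.73 m/s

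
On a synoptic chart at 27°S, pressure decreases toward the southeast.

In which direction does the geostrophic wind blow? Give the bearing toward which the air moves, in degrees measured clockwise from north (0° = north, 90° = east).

The pressure-gradient force points toward the southeast (bearing 135°).
Geostrophic balance: in the Southern Hemisphere the Coriolis force deflects motion to the left, so the geostrophic wind blows 90° to the left of the pressure-gradient force (low pressure on the right).
Rotating 135° by 90° counterclockwise gives 045° — the wind blows toward the northeast.

045°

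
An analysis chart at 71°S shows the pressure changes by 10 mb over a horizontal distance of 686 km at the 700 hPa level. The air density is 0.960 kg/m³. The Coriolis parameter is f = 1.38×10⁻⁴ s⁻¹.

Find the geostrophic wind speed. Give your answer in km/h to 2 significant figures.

Pressure gradient: |∂P/∂n| = 1000 Pa / 686000 m = 1.46×10⁻³ Pa/m
Geostrophic balance (pressure-gradient force = Coriolis force):
V_g = (1/(fρ)) |∂P/∂n| = 1.46×10⁻³ / (1.38×10⁻⁴ × 0.960) = 11.0 m/s
Converting: 11.0 m/s × 3.6 = 40 km/h

40 km/h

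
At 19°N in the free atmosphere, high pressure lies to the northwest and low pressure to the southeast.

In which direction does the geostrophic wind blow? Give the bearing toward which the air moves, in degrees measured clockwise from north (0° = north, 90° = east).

225°

The pressure-gradient force points toward the southeast (bearing 135°).
Geostrophic balance: in the Northern Hemisphere the Coriolis force deflects motion to the right, so the geostrophic wind blows 90° to the right of the pressure-gradient force (low pressure on the left).
Rotating 135° by 90° clockwise gives 225° — the wind blows toward the southwest.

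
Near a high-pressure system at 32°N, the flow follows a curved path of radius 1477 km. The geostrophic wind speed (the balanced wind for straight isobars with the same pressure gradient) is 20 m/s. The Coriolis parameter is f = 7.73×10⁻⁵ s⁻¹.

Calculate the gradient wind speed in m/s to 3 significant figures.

Around a high, pressure-gradient force acts outward with centrifugal, so Coriolis balances both:
fV = (1/ρ)|∂P/∂n| + V²/R  →  V² − fR·V + fR·V_g = 0
With fR = 7.73×10⁻⁵ × 1477×10³ m = 114 m/s:
V = [fR − √((fR)² − 4 fR V_g)]/2 = [114 − √(114² − 4×114×20)]/2 = 25.9 m/s
Supergeostrophic (V > V_g = 20 m/s), as expected around a high.

25.9 m/s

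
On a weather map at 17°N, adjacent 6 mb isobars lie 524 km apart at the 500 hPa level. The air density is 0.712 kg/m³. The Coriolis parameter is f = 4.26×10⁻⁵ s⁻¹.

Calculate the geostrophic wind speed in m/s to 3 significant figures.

37.8 m/s

Pressure gradient: |∂P/∂n| = 600 Pa / 524000 m = 1.15×10⁻³ Pa/m
Geostrophic balance (pressure-gradient force = Coriolis force):
V_g = (1/(fρ)) |∂P/∂n| = 1.15×10⁻³ / (4.26×10⁻⁵ × 0.712) = 37.8 m/s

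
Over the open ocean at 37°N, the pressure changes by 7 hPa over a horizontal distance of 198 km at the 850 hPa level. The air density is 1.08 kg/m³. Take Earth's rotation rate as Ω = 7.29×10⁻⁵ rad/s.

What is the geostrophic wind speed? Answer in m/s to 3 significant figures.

37.3 m/s

Coriolis parameter at 37°N:
f = 2Ω sin φ = 2 × 7.29×10⁻⁵ × sin 37° = 8.77×10⁻⁵ s⁻¹
Pressure gradient: |∂P/∂n| = 700 Pa / 198000 m = 3.54×10⁻³ Pa/m
Geostrophic balance (pressure-gradient force = Coriolis force):
V_g = (1/(fρ)) |∂P/∂n| = 3.54×10⁻³ / (8.77×10⁻⁵ × 1.08) = 37.3 m/s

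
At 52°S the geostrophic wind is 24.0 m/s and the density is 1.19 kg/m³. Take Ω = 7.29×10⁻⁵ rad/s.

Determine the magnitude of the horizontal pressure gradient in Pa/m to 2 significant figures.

3.3×10⁻³ Pa/m

Coriolis parameter at 52°S:
f = 2Ω sin φ = 2 × 7.29×10⁻⁵ × sin 52° = 1.15×10⁻⁴ s⁻¹
Geostrophic balance rearranged: |∂P/∂n| = f ρ V_g
|∂P/∂n| = 1.15×10⁻⁴ × 1.19 × 24.0 = 3.28×10⁻³ Pa/m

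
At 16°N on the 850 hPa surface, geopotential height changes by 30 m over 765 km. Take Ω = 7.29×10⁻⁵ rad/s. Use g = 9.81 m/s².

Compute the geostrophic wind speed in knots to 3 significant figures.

Coriolis parameter at 16°N:
f = 2Ω sin φ = 2 × 7.29×10⁻⁵ × sin 16° = 4.02×10⁻⁵ s⁻¹
Height gradient: |∂Z/∂n| = 30 m / 765000 m = 3.92×10⁻⁵
On a pressure surface, geostrophic balance gives V_g = (g/f)|∂Z/∂n|:
V_g = 9.81 × 3.92×10⁻⁵ / 4.02×10⁻⁵ = 9.57 m/s
Converting: 9.57 m/s × 1.944 = 18.6 knots

18.6 knots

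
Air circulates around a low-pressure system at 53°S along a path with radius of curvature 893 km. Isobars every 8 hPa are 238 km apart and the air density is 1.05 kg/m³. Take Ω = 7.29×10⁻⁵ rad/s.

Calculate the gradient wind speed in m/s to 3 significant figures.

Coriolis parameter at 53°S:
f = 2Ω sin φ = 2 × 7.29×10⁻⁵ × sin 53° = 1.16×10⁻⁴ s⁻¹
Pressure gradient: |∂P/∂n| = 800 Pa / 238000 m = 3.36×10⁻³ Pa/m
Geostrophic speed: V_g = |∂P/∂n|/(fρ) = 3.36×10⁻³/(1.16×10⁻⁴ × 1.05) = 27.5 m/s
Around a low, centrifugal force acts outward with Coriolis, so pressure-gradient force balances both:
(1/ρ)|∂P/∂n| = fV + V²/R  →  V² + fR·V − fR·V_g = 0
With fR = 1.16×10⁻⁴ × 893×10³ m = 104 m/s:
V = [−fR + √((fR)² + 4 fR V_g)]/2 = [−104 + √(104² + 4×104×27.5)]/2 = 22.6 m/s
Subgeostrophic (V < V_g = 27.5 m/s), as expected around a low.

22.6 m/s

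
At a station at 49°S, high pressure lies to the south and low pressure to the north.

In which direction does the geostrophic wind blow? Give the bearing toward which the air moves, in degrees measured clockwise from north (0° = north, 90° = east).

The pressure-gradient force points toward the north (bearing 000°).
Geostrophic balance: in the Southern Hemisphere the Coriolis force deflects motion to the left, so the geostrophic wind blows 90° to the left of the pressure-gradient force (low pressure on the right).
Rotating 000° by 90° counterclockwise gives 270° — the wind blows toward the west.

270°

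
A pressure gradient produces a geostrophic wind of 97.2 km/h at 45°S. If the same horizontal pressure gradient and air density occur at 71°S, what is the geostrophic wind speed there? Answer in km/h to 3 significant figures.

With the same pressure gradient and density, V_g ∝ 1/f ∝ 1/sin φ.
V₂ = V₁ · sin φ₁ / sin φ₂ = 97.2 × sin 45° / sin 71°
V₂ = 97.2 × 0.7071/0.9455 = 72.7 km/h

72.7 km/h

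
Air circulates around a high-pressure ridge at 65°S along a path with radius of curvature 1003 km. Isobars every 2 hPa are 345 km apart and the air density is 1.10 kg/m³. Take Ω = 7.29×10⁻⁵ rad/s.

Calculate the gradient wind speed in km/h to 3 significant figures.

Coriolis parameter at 65°S:
f = 2Ω sin φ = 2 × 7.29×10⁻⁵ × sin 65° = 1.32×10⁻⁴ s⁻¹
Pressure gradient: |∂P/∂n| = 200 Pa / 345000 m = 5.80×10⁻⁴ Pa/m
Geostrophic speed: V_g = |∂P/∂n|/(fρ) = 5.80×10⁻⁴/(1.32×10⁻⁴ × 1.10) = 3.99 m/s
Around a high, pressure-gradient force acts outward with centrifugal, so Coriolis balances both:
fV = (1/ρ)|∂P/∂n| + V²/R  →  V² − fR·V + fR·V_g = 0
With fR = 1.32×10⁻⁴ × 1003×10³ m = 133 m/s:
V = [fR − √((fR)² − 4 fR V_g)]/2 = [133 − √(133² − 4×133×3.99)]/2 = 4.12 m/s
Supergeostrophic (V > V_g = 3.99 m/s), as expected around a high.
Converting: 4.12 m/s × 3.6 = 14.8 km/h

14.8 km/h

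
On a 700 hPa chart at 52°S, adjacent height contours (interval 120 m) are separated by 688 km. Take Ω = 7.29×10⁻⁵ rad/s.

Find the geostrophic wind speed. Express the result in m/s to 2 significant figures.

15 m/s

Coriolis parameter at 52°S:
f = 2Ω sin φ = 2 × 7.29×10⁻⁵ × sin 52° = 1.15×10⁻⁴ s⁻¹
Height gradient: |∂Z/∂n| = 120 m / 688000 m = 1.74×10⁻⁴
On a pressure surface, geostrophic balance gives V_g = (g/f)|∂Z/∂n|:
V_g = 9.81 × 1.74×10⁻⁴ / 1.15×10⁻⁴ = 14.9 m/s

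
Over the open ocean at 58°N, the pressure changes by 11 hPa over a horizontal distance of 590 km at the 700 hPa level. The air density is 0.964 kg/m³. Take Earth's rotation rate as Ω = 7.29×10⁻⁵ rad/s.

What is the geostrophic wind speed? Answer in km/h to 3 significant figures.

Coriolis parameter at 58°N:
f = 2Ω sin φ = 2 × 7.29×10⁻⁵ × sin 58° = 1.24×10⁻⁴ s⁻¹
Pressure gradient: |∂P/∂n| = 1100 Pa / 590000 m = 1.86×10⁻³ Pa/m
Geostrophic balance (pressure-gradient force = Coriolis force):
V_g = (1/(fρ)) |∂P/∂n| = 1.86×10⁻³ / (1.24×10⁻⁴ × 0.964) = 15.6 m/s
Converting: 15.6 m/s × 3.6 = 56.3 km/h

56.3 km/h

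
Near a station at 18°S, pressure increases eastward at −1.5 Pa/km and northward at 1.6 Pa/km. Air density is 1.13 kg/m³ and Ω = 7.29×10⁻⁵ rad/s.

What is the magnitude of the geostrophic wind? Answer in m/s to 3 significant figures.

Coriolis parameter at 18°S:
f = 2Ω sin φ = 2 × 7.29×10⁻⁵ × sin 18° = 4.51×10⁻⁵ s⁻¹
In the Southern Hemisphere f is negative: f = −4.51×10⁻⁵ s⁻¹.
Component geostrophic relations (x east, y north):
u_g = −(1/(fρ)) ∂P/∂y,  v_g = (1/(fρ)) ∂P/∂x
u_g = −(1.6×10⁻³)/(−4.51×10⁻⁵ × 1.13) = 31.4 m/s;  v_g = (−1.5×10⁻³)/(−4.51×10⁻⁵ × 1.13) = 29.5 m/s
|V_g| = √(u_g² + v_g²) = 43.1 m/s

43.1 m/s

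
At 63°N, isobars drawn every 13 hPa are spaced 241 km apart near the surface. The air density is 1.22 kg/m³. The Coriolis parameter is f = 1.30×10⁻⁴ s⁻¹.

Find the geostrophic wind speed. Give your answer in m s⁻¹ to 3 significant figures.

Pressure gradient: |∂P/∂n| = 1300 Pa / 241000 m = 5.39×10⁻³ Pa/m
Geostrophic balance (pressure-gradient force = Coriolis force):
V_g = (1/(fρ)) |∂P/∂n| = 5.39×10⁻³ / (1.30×10⁻⁴ × 1.22) = 34.0 m/s

34.0 m s⁻¹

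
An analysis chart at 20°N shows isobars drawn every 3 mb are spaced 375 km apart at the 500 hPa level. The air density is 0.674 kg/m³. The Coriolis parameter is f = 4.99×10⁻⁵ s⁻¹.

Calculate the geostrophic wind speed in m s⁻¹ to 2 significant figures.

Pressure gradient: |∂P/∂n| = 300 Pa / 375000 m = 8.00×10⁻⁴ Pa/m
Geostrophic balance (pressure-gradient force = Coriolis force):
V_g = (1/(fρ)) |∂P/∂n| = 8.00×10⁻⁴ / (4.99×10⁻⁵ × 0.674) = 23.8 m/s

24 m s⁻¹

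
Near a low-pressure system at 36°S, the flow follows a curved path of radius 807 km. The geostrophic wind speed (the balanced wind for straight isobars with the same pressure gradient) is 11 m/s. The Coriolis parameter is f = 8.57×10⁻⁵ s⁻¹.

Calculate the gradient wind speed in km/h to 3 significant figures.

34.7 km/h

Around a low, centrifugal force acts outward with Coriolis, so pressure-gradient force balances both:
(1/ρ)|∂P/∂n| = fV + V²/R  →  V² + fR·V − fR·V_g = 0
With fR = 8.57×10⁻⁵ × 807×10³ m = 69.2 m/s:
V = [−fR + √((fR)² + 4 fR V_g)]/2 = [−69.2 + √(69.2² + 4×69.2×11)]/2 = 9.65 m/s
Subgeostrophic (V < V_g = 11 m/s), as expected around a low.
Converting: 9.65 m/s × 3.6 = 34.7 km/h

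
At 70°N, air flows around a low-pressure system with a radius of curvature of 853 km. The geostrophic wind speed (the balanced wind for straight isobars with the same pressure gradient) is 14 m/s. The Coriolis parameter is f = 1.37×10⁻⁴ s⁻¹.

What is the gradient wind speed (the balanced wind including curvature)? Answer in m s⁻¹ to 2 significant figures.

13 m s⁻¹

Around a low, centrifugal force acts outward with Coriolis, so pressure-gradient force balances both:
(1/ρ)|∂P/∂n| = fV + V²/R  →  V² + fR·V − fR·V_g = 0
With fR = 1.37×10⁻⁴ × 853×10³ m = 117 m/s:
V = [−fR + √((fR)² + 4 fR V_g)]/2 = [−117 + √(117² + 4×117×14)]/2 = 12.6 m/s
Subgeostrophic (V < V_g = 14 m/s), as expected around a low.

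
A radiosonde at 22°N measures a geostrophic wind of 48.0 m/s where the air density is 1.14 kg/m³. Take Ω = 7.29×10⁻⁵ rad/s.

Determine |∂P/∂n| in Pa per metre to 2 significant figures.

Coriolis parameter at 22°N:
f = 2Ω sin φ = 2 × 7.29×10⁻⁵ × sin 22° = 5.46×10⁻⁵ s⁻¹
Geostrophic balance rearranged: |∂P/∂n| = f ρ V_g
|∂P/∂n| = 5.46×10⁻⁵ × 1.14 × 48.0 = 2.99×10⁻³ Pa/m

3.0×10⁻³ Pa/m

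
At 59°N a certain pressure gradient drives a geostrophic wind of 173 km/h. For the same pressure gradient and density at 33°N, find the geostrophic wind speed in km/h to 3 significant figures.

272 km/h

With the same pressure gradient and density, V_g ∝ 1/f ∝ 1/sin φ.
V₂ = V₁ · sin φ₁ / sin φ₂ = 173 × sin 59° / sin 33°
V₂ = 173 × 0.8572/0.5446 = 272 km/h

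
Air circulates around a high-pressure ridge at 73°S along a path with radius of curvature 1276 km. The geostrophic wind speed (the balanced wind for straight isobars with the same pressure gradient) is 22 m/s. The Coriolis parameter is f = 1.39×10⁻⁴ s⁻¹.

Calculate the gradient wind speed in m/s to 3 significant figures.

Around a high, pressure-gradient force acts outward with centrifugal, so Coriolis balances both:
fV = (1/ρ)|∂P/∂n| + V²/R  →  V² − fR·V + fR·V_g = 0
With fR = 1.39×10⁻⁴ × 1276×10³ m = 177 m/s:
V = [fR − √((fR)² − 4 fR V_g)]/2 = [177 − √(177² − 4×177×22)]/2 = 25.7 m/s
Supergeostrophic (V > V_g = 22 m/s), as expected around a high.

25.7 m/s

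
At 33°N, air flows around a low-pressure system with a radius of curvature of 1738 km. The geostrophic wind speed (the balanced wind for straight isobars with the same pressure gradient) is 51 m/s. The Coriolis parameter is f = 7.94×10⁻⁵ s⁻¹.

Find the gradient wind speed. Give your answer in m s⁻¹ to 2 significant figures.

Around a low, centrifugal force acts outward with Coriolis, so pressure-gradient force balances both:
(1/ρ)|∂P/∂n| = fV + V²/R  →  V² + fR·V − fR·V_g = 0
With fR = 7.94×10⁻⁵ × 1738×10³ m = 138 m/s:
V = [−fR + √((fR)² + 4 fR V_g)]/2 = [−138 + √(138² + 4×138×51)]/2 = 39.6 m/s
Subgeostrophic (V < V_g = 51 m/s), as expected around a low.

40 m s⁻¹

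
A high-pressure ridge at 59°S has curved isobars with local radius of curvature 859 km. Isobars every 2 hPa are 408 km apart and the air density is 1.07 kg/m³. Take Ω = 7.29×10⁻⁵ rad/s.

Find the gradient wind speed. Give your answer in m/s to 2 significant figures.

3.8 m/s

Coriolis parameter at 59°S:
f = 2Ω sin φ = 2 × 7.29×10⁻⁵ × sin 59° = 1.25×10⁻⁴ s⁻¹
Pressure gradient: |∂P/∂n| = 200 Pa / 408000 m = 4.90×10⁻⁴ Pa/m
Geostrophic speed: V_g = |∂P/∂n|/(fρ) = 4.90×10⁻⁴/(1.25×10⁻⁴ × 1.07) = 3.67 m/s
Around a high, pressure-gradient force acts outward with centrifugal, so Coriolis balances both:
fV = (1/ρ)|∂P/∂n| + V²/R  →  V² − fR·V + fR·V_g = 0
With fR = 1.25×10⁻⁴ × 859×10³ m = 107 m/s:
V = [fR − √((fR)² − 4 fR V_g)]/2 = [107 − √(107² − 4×107×3.67)]/2 = 3.8 m/s
Supergeostrophic (V > V_g = 3.67 m/s), as expected around a high.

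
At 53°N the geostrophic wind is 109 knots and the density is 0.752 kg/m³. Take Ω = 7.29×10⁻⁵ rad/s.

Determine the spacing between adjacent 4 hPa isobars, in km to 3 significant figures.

81.5 km

Coriolis parameter at 53°N:
f = 2Ω sin φ = 2 × 7.29×10⁻⁵ × sin 53° = 1.16×10⁻⁴ s⁻¹
Wind speed in SI: 109 knots = 56.1 m/s
Geostrophic balance rearranged: |∂P/∂n| = f ρ V_g
|∂P/∂n| = 1.16×10⁻⁴ × 0.752 × 56.1 = 4.91×10⁻³ Pa/m
Isobar spacing: Δn = ΔP/|∂P/∂n| = 400 Pa / 4.91×10⁻³ Pa/m = 81465 m ≈ 81.5 km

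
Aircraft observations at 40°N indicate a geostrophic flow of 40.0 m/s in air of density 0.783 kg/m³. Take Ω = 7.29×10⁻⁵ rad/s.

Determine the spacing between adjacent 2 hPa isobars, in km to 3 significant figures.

Coriolis parameter at 40°N:
f = 2Ω sin φ = 2 × 7.29×10⁻⁵ × sin 40° = 9.37×10⁻⁵ s⁻¹
Geostrophic balance rearranged: |∂P/∂n| = f ρ V_g
|∂P/∂n| = 9.37×10⁻⁵ × 0.783 × 40.0 = 2.94×10⁻³ Pa/m
Isobar spacing: Δn = ΔP/|∂P/∂n| = 200 Pa / 2.94×10⁻³ Pa/m = 68137 m ≈ 68.1 km

68.1 km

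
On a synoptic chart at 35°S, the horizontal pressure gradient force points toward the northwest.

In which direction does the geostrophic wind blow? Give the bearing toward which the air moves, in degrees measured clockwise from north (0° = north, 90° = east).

225°

The pressure-gradient force points toward the northwest (bearing 315°).
Geostrophic balance: in the Southern Hemisphere the Coriolis force deflects motion to the left, so the geostrophic wind blows 90° to the left of the pressure-gradient force (low pressure on the right).
Rotating 315° by 90° counterclockwise gives 225° — the wind blows toward the southwest.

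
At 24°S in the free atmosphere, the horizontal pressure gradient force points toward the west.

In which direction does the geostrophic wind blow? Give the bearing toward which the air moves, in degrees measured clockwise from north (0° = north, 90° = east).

180°

The pressure-gradient force points toward the west (bearing 270°).
Geostrophic balance: in the Southern Hemisphere the Coriolis force deflects motion to the left, so the geostrophic wind blows 90° to the left of the pressure-gradient force (low pressure on the right).
Rotating 270° by 90° counterclockwise gives 180° — the wind blows toward the south.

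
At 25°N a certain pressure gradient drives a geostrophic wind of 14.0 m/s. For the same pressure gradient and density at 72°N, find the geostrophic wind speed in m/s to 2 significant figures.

With the same pressure gradient and density, V_g ∝ 1/f ∝ 1/sin φ.
V₂ = V₁ · sin φ₁ / sin φ₂ = 14.0 × sin 25° / sin 72°
V₂ = 14.0 × 0.4226/0.9511 = 6.2 m/s

6.2 m/s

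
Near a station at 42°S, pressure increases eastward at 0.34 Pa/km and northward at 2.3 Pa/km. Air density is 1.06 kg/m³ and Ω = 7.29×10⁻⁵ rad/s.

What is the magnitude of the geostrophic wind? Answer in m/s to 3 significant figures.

Coriolis parameter at 42°S:
f = 2Ω sin φ = 2 × 7.29×10⁻⁵ × sin 42° = 9.76×10⁻⁵ s⁻¹
In the Southern Hemisphere f is negative: f = −9.76×10⁻⁵ s⁻¹.
Component geostrophic relations (x east, y north):
u_g = −(1/(fρ)) ∂P/∂y,  v_g = (1/(fρ)) ∂P/∂x
u_g = −(2.3×10⁻³)/(−9.76×10⁻⁵ × 1.06) = 22.2 m/s;  v_g = (0.34×10⁻³)/(−9.76×10⁻⁵ × 1.06) = −3.29 m/s
|V_g| = √(u_g² + v_g²) = 22.5 m/s

22.5 m/s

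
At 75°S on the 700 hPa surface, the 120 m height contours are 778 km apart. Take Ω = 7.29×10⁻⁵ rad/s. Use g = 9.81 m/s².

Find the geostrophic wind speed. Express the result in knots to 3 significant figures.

20.9 knots

Coriolis parameter at 75°S:
f = 2Ω sin φ = 2 × 7.29×10⁻⁵ × sin 75° = 1.41×10⁻⁴ s⁻¹
Height gradient: |∂Z/∂n| = 120 m / 778000 m = 1.54×10⁻⁴
On a pressure surface, geostrophic balance gives V_g = (g/f)|∂Z/∂n|:
V_g = 9.81 × 1.54×10⁻⁴ / 1.41×10⁻⁴ = 10.7 m/s
Converting: 10.7 m/s × 1.944 = 20.9 knots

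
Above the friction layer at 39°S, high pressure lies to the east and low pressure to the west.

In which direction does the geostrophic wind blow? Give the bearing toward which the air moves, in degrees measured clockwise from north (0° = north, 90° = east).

The pressure-gradient force points toward the west (bearing 270°).
Geostrophic balance: in the Southern Hemisphere the Coriolis force deflects motion to the left, so the geostrophic wind blows 90° to the left of the pressure-gradient force (low pressure on the right).
Rotating 270° by 90° counterclockwise gives 180° — the wind blows toward the south.

180°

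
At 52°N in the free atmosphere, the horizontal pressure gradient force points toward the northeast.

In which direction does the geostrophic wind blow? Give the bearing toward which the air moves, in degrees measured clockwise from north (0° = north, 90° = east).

The pressure-gradient force points toward the northeast (bearing 045°).
Geostrophic balance: in the Northern Hemisphere the Coriolis force deflects motion to the right, so the geostrophic wind blows 90° to the right of the pressure-gradient force (low pressure on the left).
Rotating 045° by 90° clockwise gives 135° — the wind blows toward the southeast.

135°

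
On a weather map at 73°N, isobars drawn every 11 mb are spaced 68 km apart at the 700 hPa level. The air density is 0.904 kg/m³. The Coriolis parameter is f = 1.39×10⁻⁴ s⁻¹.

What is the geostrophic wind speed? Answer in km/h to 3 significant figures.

463 km/h

Pressure gradient: |∂P/∂n| = 1100 Pa / 68000 m = 1.62×10⁻² Pa/m
Geostrophic balance (pressure-gradient force = Coriolis force):
V_g = (1/(fρ)) |∂P/∂n| = 1.62×10⁻² / (1.39×10⁻⁴ × 0.904) = 129 m/s
Converting: 129 m/s × 3.6 = 463 km/h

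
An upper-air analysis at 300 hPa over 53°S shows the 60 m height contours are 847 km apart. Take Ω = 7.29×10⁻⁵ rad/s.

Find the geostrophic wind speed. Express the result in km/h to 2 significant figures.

Coriolis parameter at 53°S:
f = 2Ω sin φ = 2 × 7.29×10⁻⁵ × sin 53° = 1.16×10⁻⁴ s⁻¹
Height gradient: |∂Z/∂n| = 60 m / 847000 m = 7.08×10⁻⁵
On a pressure surface, geostrophic balance gives V_g = (g/f)|∂Z/∂n|:
V_g = 9.81 × 7.08×10⁻⁵ / 1.16×10⁻⁴ = 5.97 m/s
Converting: 5.97 m/s × 3.6 = 21 km/h

21 km/h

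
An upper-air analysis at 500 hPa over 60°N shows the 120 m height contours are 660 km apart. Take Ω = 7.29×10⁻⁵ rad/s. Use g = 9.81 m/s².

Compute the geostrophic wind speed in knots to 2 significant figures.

27 knots

Coriolis parameter at 60°N:
f = 2Ω sin φ = 2 × 7.29×10⁻⁵ × sin 60° = 1.26×10⁻⁴ s⁻¹
Height gradient: |∂Z/∂n| = 120 m / 660000 m = 1.82×10⁻⁴
On a pressure surface, geostrophic balance gives V_g = (g/f)|∂Z/∂n|:
V_g = 9.81 × 1.82×10⁻⁴ / 1.26×10⁻⁴ = 14.1 m/s
Converting: 14.1 m/s × 1.944 = 27 knots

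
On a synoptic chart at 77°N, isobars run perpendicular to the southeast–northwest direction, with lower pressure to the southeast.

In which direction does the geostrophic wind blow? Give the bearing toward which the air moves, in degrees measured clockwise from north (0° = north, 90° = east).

The pressure-gradient force points toward the southeast (bearing 135°).
Geostrophic balance: in the Northern Hemisphere the Coriolis force deflects motion to the right, so the geostrophic wind blows 90° to the right of the pressure-gradient force (low pressure on the left).
Rotating 135° by 90° clockwise gives 225° — the wind blows toward the southwest.

225°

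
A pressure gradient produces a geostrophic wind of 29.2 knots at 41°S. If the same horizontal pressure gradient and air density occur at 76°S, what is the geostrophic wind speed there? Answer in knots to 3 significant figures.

With the same pressure gradient and density, V_g ∝ 1/f ∝ 1/sin φ.
V₂ = V₁ · sin φ₁ / sin φ₂ = 29.2 × sin 41° / sin 76°
V₂ = 29.2 × 0.6561/0.9703 = 19.7 knots

19.7 knots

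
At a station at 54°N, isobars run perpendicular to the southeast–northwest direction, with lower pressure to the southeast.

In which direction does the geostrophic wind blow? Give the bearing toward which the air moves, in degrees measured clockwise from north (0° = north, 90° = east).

The pressure-gradient force points toward the southeast (bearing 135°).
Geostrophic balance: in the Northern Hemisphere the Coriolis force deflects motion to the right, so the geostrophic wind blows 90° to the right of the pressure-gradient force (low pressure on the left).
Rotating 135° by 90° clockwise gives 225° — the wind blows toward the southwest.

225°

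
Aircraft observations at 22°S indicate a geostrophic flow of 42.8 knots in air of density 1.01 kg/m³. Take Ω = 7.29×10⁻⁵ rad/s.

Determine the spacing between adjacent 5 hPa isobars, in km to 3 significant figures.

412 km

Coriolis parameter at 22°S:
f = 2Ω sin φ = 2 × 7.29×10⁻⁵ × sin 22° = 5.46×10⁻⁵ s⁻¹
Wind speed in SI: 42.8 knots = 22.0 m/s
Geostrophic balance rearranged: |∂P/∂n| = f ρ V_g
|∂P/∂n| = 5.46×10⁻⁵ × 1.01 × 22.0 = 1.21×10⁻³ Pa/m
Isobar spacing: Δn = ΔP/|∂P/∂n| = 500 Pa / 1.21×10⁻³ Pa/m = 411655 m ≈ 412 km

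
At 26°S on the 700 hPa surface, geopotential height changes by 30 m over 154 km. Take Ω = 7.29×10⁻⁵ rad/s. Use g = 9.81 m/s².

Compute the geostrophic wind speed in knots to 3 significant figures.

Coriolis parameter at 26°S:
f = 2Ω sin φ = 2 × 7.29×10⁻⁵ × sin 26° = 6.39×10⁻⁵ s⁻¹
Height gradient: |∂Z/∂n| = 30 m / 154000 m = 1.95×10⁻⁴
On a pressure surface, geostrophic balance gives V_g = (g/f)|∂Z/∂n|:
V_g = 9.81 × 1.95×10⁻⁴ / 6.39×10⁻⁵ = 29.9 m/s
Converting: 29.9 m/s × 1.944 = 58.1 knots

58.1 knots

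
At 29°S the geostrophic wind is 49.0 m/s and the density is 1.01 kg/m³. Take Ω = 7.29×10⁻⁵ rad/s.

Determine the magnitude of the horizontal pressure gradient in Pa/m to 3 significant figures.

3.50×10⁻³ Pa/m

Coriolis parameter at 29°S:
f = 2Ω sin φ = 2 × 7.29×10⁻⁵ × sin 29° = 7.07×10⁻⁵ s⁻¹
Geostrophic balance rearranged: |∂P/∂n| = f ρ V_g
|∂P/∂n| = 7.07×10⁻⁵ × 1.01 × 49.0 = 3.50×10⁻³ Pa/m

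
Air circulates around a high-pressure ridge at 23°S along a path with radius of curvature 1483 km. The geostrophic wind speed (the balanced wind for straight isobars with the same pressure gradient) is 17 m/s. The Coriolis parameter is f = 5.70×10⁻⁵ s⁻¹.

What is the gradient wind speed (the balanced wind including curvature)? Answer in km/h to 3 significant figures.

84.9 km/h

Around a high, pressure-gradient force acts outward with centrifugal, so Coriolis balances both:
fV = (1/ρ)|∂P/∂n| + V²/R  →  V² − fR·V + fR·V_g = 0
With fR = 5.70×10⁻⁵ × 1483×10³ m = 84.5 m/s:
V = [fR − √((fR)² − 4 fR V_g)]/2 = [84.5 − √(84.5² − 4×84.5×17)]/2 = 23.6 m/s
Supergeostrophic (V > V_g = 17 m/s), as expected around a high.
Converting: 23.6 m/s × 3.6 = 84.9 km/h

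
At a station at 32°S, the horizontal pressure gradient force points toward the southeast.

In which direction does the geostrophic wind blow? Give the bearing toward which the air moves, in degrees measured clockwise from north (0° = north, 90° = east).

The pressure-gradient force points toward the southeast (bearing 135°).
Geostrophic balance: in the Southern Hemisphere the Coriolis force deflects motion to the left, so the geostrophic wind blows 90° to the left of the pressure-gradient force (low pressure on the right).
Rotating 135° by 90° counterclockwise gives 045° — the wind blows toward the northeast.

045°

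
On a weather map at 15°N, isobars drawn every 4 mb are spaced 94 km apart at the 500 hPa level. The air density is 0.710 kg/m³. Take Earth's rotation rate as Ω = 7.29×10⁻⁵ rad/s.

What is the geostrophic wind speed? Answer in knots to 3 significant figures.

Coriolis parameter at 15°N:
f = 2Ω sin φ = 2 × 7.29×10⁻⁵ × sin 15° = 3.77×10⁻⁵ s⁻¹
Pressure gradient: |∂P/∂n| = 400 Pa / 94000 m = 4.26×10⁻³ Pa/m
Geostrophic balance (pressure-gradient force = Coriolis force):
V_g = (1/(fρ)) |∂P/∂n| = 4.26×10⁻³ / (3.77×10⁻⁵ × 0.710) = 159 m/s
Converting: 159 m/s × 1.944 = 309 knots

309 knots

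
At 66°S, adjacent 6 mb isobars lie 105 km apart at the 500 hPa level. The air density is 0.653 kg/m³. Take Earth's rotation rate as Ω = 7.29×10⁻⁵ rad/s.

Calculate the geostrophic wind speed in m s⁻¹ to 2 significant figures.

66 m s⁻¹

Coriolis parameter at 66°S:
f = 2Ω sin φ = 2 × 7.29×10⁻⁵ × sin 66° = 1.33×10⁻⁴ s⁻¹
Pressure gradient: |∂P/∂n| = 600 Pa / 105000 m = 5.71×10⁻³ Pa/m
Geostrophic balance (pressure-gradient force = Coriolis force):
V_g = (1/(fρ)) |∂P/∂n| = 5.71×10⁻³ / (1.33×10⁻⁴ × 0.653) = 65.7 m/s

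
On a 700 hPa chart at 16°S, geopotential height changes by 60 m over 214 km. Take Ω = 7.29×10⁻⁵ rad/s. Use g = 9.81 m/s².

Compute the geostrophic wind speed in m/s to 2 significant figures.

Coriolis parameter at 16°S:
f = 2Ω sin φ = 2 × 7.29×10⁻⁵ × sin 16° = 4.02×10⁻⁵ s⁻¹
Height gradient: |∂Z/∂n| = 60 m / 214000 m = 2.80×10⁻⁴
On a pressure surface, geostrophic balance gives V_g = (g/f)|∂Z/∂n|:
V_g = 9.81 × 2.80×10⁻⁴ / 4.02×10⁻⁵ = 68.4 m/s

68 m/s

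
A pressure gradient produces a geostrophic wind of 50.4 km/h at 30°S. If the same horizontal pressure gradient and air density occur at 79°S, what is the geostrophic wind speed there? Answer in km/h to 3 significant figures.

25.7 km/h

With the same pressure gradient and density, V_g ∝ 1/f ∝ 1/sin φ.
V₂ = V₁ · sin φ₁ / sin φ₂ = 50.4 × sin 30° / sin 79°
V₂ = 50.4 × 0.5000/0.9816 = 25.7 km/h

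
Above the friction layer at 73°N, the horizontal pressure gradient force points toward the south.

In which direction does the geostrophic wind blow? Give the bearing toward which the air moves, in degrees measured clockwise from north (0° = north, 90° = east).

270°

The pressure-gradient force points toward the south (bearing 180°).
Geostrophic balance: in the Northern Hemisphere the Coriolis force deflects motion to the right, so the geostrophic wind blows 90° to the right of the pressure-gradient force (low pressure on the left).
Rotating 180° by 90° clockwise gives 270° — the wind blows toward the west.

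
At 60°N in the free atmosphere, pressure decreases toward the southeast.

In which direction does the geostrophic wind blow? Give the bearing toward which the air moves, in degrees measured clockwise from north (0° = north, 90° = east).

The pressure-gradient force points toward the southeast (bearing 135°).
Geostrophic balance: in the Northern Hemisphere the Coriolis force deflects motion to the right, so the geostrophic wind blows 90° to the right of the pressure-gradient force (low pressure on the left).
Rotating 135° by 90° clockwise gives 225° — the wind blows toward the southwest.

225°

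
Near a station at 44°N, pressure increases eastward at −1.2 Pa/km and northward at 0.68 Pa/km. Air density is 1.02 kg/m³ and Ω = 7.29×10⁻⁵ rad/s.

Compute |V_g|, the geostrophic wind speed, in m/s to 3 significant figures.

Coriolis parameter at 44°N:
f = 2Ω sin φ = 2 × 7.29×10⁻⁵ × sin 44° = 1.01×10⁻⁴ s⁻¹
Component geostrophic relations (x east, y north):
u_g = −(1/(fρ)) ∂P/∂y,  v_g = (1/(fρ)) ∂P/∂x
u_g = −(0.68×10⁻³)/(1.01×10⁻⁴ × 1.02) = −6.58 m/s;  v_g = (−1.2×10⁻³)/(1.01×10⁻⁴ × 1.02) = −11.6 m/s
|V_g| = √(u_g² + v_g²) = 13.4 m/s

13.4 m/s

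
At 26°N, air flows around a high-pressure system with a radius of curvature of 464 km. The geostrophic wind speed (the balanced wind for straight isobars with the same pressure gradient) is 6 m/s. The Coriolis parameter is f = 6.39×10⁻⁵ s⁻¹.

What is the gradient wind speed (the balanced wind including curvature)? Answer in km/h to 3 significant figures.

30.1 km/h

Around a high, pressure-gradient force acts outward with centrifugal, so Coriolis balances both:
fV = (1/ρ)|∂P/∂n| + V²/R  →  V² − fR·V + fR·V_g = 0
With fR = 6.39×10⁻⁵ × 464×10³ m = 29.6 m/s:
V = [fR − √((fR)² − 4 fR V_g)]/2 = [29.6 − √(29.6² − 4×29.6×6)]/2 = 8.35 m/s
Supergeostrophic (V > V_g = 6 m/s), as expected around a high.
Converting: 8.35 m/s × 3.6 = 30.1 km/h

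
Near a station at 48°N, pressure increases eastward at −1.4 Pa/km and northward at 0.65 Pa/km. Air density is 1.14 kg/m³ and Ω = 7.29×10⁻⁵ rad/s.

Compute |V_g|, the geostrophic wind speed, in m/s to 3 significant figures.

12.5 m/s

Coriolis parameter at 48°N:
f = 2Ω sin φ = 2 × 7.29×10⁻⁵ × sin 48° = 1.08×10⁻⁴ s⁻¹
Component geostrophic relations (x east, y north):
u_g = −(1/(fρ)) ∂P/∂y,  v_g = (1/(fρ)) ∂P/∂x
u_g = −(0.65×10⁻³)/(1.08×10⁻⁴ × 1.14) = −5.26 m/s;  v_g = (−1.4×10⁻³)/(1.08×10⁻⁴ × 1.14) = −11.3 m/s
|V_g| = √(u_g² + v_g²) = 12.5 m/s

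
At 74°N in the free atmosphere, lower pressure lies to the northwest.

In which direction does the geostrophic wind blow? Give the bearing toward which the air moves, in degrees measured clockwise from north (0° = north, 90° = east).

The pressure-gradient force points toward the northwest (bearing 315°).
Geostrophic balance: in the Northern Hemisphere the Coriolis force deflects motion to the right, so the geostrophic wind blows 90° to the right of the pressure-gradient force (low pressure on the left).
Rotating 315° by 90° clockwise gives 045° — the wind blows toward the northeast.

045°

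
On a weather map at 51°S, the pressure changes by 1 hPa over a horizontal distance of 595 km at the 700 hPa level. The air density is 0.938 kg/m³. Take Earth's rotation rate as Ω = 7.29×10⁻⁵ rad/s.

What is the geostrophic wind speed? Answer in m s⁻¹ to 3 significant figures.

Coriolis parameter at 51°S:
f = 2Ω sin φ = 2 × 7.29×10⁻⁵ × sin 51° = 1.13×10⁻⁴ s⁻¹
Pressure gradient: |∂P/∂n| = 100 Pa / 595000 m = 1.68×10⁻⁴ Pa/m
Geostrophic balance (pressure-gradient force = Coriolis force):
V_g = (1/(fρ)) |∂P/∂n| = 1.68×10⁻⁴ / (1.13×10⁻⁴ × 0.938) = 1.58 m/s

1.58 m s⁻¹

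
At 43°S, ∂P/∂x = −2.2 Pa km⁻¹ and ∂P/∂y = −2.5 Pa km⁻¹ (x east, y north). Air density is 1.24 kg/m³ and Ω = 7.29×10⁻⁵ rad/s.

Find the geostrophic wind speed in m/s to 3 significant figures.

Coriolis parameter at 43°S:
f = 2Ω sin φ = 2 × 7.29×10⁻⁵ × sin 43° = 9.94×10⁻⁵ s⁻¹
In the Southern Hemisphere f is negative: f = −9.94×10⁻⁵ s⁻¹.
Component geostrophic relations (x east, y north):
u_g = −(1/(fρ)) ∂P/∂y,  v_g = (1/(fρ)) ∂P/∂x
u_g = −(−2.5×10⁻³)/(−9.94×10⁻⁵ × 1.24) = −20.3 m/s;  v_g = (−2.2×10⁻³)/(−9.94×10⁻⁵ × 1.24) = 17.8 m/s
|V_g| = √(u_g² + v_g²) = 27.0 m/s

27.0 m/s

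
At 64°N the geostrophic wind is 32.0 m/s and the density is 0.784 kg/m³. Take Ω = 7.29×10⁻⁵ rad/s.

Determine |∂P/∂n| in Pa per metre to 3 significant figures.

Coriolis parameter at 64°N:
f = 2Ω sin φ = 2 × 7.29×10⁻⁵ × sin 64° = 1.31×10⁻⁴ s⁻¹
Geostrophic balance rearranged: |∂P/∂n| = f ρ V_g
|∂P/∂n| = 1.31×10⁻⁴ × 0.784 × 32.0 = 3.29×10⁻³ Pa/m

3.29×10⁻³ Pa/m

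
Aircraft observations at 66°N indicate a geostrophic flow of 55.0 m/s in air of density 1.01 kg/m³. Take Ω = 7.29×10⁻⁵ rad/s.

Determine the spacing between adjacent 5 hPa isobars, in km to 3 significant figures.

67.6 km

Coriolis parameter at 66°N:
f = 2Ω sin φ = 2 × 7.29×10⁻⁵ × sin 66° = 1.33×10⁻⁴ s⁻¹
Geostrophic balance rearranged: |∂P/∂n| = f ρ V_g
|∂P/∂n| = 1.33×10⁻⁴ × 1.01 × 55.0 = 7.40×10⁻³ Pa/m
Isobar spacing: Δn = ΔP/|∂P/∂n| = 500 Pa / 7.40×10⁻³ Pa/m = 67577 m ≈ 67.6 km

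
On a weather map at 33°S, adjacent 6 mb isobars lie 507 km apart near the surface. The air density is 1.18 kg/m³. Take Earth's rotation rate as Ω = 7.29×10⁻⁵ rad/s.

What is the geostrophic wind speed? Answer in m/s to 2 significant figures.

Coriolis parameter at 33°S:
f = 2Ω sin φ = 2 × 7.29×10⁻⁵ × sin 33° = 7.94×10⁻⁵ s⁻¹
Pressure gradient: |∂P/∂n| = 600 Pa / 507000 m = 1.18×10⁻³ Pa/m
Geostrophic balance (pressure-gradient force = Coriolis force):
V_g = (1/(fρ)) |∂P/∂n| = 1.18×10⁻³ / (7.94×10⁻⁵ × 1.18) = 12.6 m/s

13 m/s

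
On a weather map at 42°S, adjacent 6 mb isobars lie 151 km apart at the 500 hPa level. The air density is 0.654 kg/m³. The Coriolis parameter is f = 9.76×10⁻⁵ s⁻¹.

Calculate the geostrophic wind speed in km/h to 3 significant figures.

Pressure gradient: |∂P/∂n| = 600 Pa / 151000 m = 3.97×10⁻³ Pa/m
Geostrophic balance (pressure-gradient force = Coriolis force):
V_g = (1/(fρ)) |∂P/∂n| = 3.97×10⁻³ / (9.76×10⁻⁵ × 0.654) = 62.3 m/s
Converting: 62.3 m/s × 3.6 = 224 km/h

224 km/h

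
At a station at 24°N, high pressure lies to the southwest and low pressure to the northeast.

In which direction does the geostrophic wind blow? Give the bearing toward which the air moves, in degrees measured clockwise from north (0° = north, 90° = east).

The pressure-gradient force points toward the northeast (bearing 045°).
Geostrophic balance: in the Northern Hemisphere the Coriolis force deflects motion to the right, so the geostrophic wind blows 90° to the right of the pressure-gradient force (low pressure on the left).
Rotating 045° by 90° clockwise gives 135° — the wind blows toward the southeast.

135°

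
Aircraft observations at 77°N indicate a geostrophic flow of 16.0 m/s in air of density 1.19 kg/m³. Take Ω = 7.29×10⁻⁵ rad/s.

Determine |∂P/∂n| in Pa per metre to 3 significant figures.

Coriolis parameter at 77°N:
f = 2Ω sin φ = 2 × 7.29×10⁻⁵ × sin 77° = 1.42×10⁻⁴ s⁻¹
Geostrophic balance rearranged: |∂P/∂n| = f ρ V_g
|∂P/∂n| = 1.42×10⁻⁴ × 1.19 × 16.0 = 2.70×10⁻³ Pa/m

2.70×10⁻³ Pa/m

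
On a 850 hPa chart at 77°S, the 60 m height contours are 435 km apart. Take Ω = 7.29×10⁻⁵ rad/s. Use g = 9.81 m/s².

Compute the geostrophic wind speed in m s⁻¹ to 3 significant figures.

9.52 m s⁻¹

Coriolis parameter at 77°S:
f = 2Ω sin φ = 2 × 7.29×10⁻⁵ × sin 77° = 1.42×10⁻⁴ s⁻¹
Height gradient: |∂Z/∂n| = 60 m / 435000 m = 1.38×10⁻⁴
On a pressure surface, geostrophic balance gives V_g = (g/f)|∂Z/∂n|:
V_g = 9.81 × 1.38×10⁻⁴ / 1.42×10⁻⁴ = 9.52 m/s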